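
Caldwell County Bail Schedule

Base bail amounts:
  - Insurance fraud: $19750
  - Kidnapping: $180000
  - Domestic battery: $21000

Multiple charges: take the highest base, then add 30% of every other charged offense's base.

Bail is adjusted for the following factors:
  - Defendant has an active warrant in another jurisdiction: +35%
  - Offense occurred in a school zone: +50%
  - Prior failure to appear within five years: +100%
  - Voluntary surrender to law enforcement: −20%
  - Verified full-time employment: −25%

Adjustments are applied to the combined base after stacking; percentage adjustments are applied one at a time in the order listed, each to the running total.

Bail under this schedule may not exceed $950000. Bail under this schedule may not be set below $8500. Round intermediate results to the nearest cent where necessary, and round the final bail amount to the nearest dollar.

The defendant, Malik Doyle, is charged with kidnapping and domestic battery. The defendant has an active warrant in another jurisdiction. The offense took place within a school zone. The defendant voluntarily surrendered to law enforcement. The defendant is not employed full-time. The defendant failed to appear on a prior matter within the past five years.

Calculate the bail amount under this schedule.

$603612

Base amounts from the schedule: kidnapping $180000; domestic battery $21000.
Stacking rule: highest base plus 30% of each additional charge. Highest is kidnapping at $180000. Additional: $21000 × 30% = $6300. Combined base = $180000 + $6300 = $186300.
Defendant has an active warrant in another jurisdiction (+35%): $186300 × 1.35 = $251505.
Offense occurred in a school zone (+50%): $251505 × 1.5 = $377257.50.
Prior failure to appear within five years (+100%): $377257.50 × 2 = $754515.
Voluntary surrender to law enforcement (−20%): $754515 × 0.8 = $603612.
$603612 is within the $950000 maximum.
$603612 is at or above the $8500 minimum.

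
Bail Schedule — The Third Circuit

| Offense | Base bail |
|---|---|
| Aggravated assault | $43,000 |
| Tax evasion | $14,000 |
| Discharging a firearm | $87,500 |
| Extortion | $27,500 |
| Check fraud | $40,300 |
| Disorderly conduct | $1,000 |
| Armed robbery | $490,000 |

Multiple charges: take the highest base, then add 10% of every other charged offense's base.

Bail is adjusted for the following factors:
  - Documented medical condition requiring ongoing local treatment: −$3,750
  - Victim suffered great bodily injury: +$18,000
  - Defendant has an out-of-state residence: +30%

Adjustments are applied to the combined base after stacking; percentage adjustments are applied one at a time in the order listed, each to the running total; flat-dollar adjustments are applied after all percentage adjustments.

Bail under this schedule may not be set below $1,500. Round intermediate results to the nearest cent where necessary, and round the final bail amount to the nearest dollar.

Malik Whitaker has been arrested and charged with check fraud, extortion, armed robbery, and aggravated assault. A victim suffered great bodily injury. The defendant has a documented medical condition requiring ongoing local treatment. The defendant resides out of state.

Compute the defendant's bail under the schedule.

Base amounts from the schedule: check fraud $40,300; extortion $27,500; armed robbery $490,000; aggravated assault $43,000.
Stacking rule: highest base plus 10% of each additional charge. Highest is armed robbery at $490,000. Additional: $40,300 × 10% = $4,030; $27,500 × 10% = $2,750; $43,000 × 10% = $4,300. Combined base = $490,000 + $11,080 = $501,080.
Defendant has an out-of-state residence (+30%): $501,080 × 1.3 = $651,404.
Documented medical condition requiring ongoing local treatment (−$3,750 flat): $651,404 − $3,750 = $647,654.
Victim suffered great bodily injury (+$18,000 flat): $647,654 + $18,000 = $665,654.
$665,654 is at or above the $1,500 minimum.

$665,654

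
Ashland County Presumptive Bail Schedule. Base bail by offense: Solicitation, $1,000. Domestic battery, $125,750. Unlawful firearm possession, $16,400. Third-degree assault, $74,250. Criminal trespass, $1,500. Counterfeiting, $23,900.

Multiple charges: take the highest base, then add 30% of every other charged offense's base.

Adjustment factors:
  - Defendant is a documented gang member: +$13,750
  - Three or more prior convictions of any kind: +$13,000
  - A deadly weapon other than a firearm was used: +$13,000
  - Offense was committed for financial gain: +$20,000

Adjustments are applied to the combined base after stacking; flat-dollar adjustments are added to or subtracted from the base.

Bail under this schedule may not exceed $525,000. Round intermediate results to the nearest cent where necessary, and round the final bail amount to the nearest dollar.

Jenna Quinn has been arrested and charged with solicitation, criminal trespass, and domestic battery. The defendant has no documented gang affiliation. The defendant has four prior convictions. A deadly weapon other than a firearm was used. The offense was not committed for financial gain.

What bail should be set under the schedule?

$152,500

Base amounts from the schedule: solicitation $1,000; criminal trespass $1,500; domestic battery $125,750.
Stacking rule: highest base plus 30% of each additional charge. Highest is domestic battery at $125,750. Additional: $1,000 × 30% = $300; $1,500 × 30% = $450. Combined base = $125,750 + $750 = $126,500.
Three or more prior convictions of any kind (+$13,000 flat): $126,500 + $13,000 = $139,500.
A deadly weapon other than a firearm was used (+$13,000 flat): $139,500 + $13,000 = $152,500.
$152,500 is within the $525,000 maximum.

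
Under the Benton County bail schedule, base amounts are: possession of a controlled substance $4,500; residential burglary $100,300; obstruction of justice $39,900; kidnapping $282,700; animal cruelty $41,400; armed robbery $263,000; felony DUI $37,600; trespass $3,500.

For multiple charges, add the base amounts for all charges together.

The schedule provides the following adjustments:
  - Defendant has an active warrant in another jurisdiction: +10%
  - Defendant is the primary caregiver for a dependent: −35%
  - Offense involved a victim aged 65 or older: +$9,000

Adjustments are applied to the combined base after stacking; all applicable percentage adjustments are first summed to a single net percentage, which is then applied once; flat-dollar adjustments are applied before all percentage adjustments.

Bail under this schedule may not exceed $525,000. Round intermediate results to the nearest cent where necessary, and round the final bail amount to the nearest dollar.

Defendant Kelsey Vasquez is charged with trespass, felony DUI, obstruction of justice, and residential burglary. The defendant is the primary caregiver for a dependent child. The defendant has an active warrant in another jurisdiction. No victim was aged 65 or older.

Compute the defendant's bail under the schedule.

$135,975

Base amounts from the schedule: trespass $3,500; felony DUI $37,600; obstruction of justice $39,900; residential burglary $100,300.
Stacking rule: sum of all bases. $3,500 + $37,600 + $39,900 + $100,300 = $181,300.
Net percentage adjustment: +10% −35% = −25%. $181,300 × 0.75 = $135,975.
$135,975 is within the $525,000 maximum.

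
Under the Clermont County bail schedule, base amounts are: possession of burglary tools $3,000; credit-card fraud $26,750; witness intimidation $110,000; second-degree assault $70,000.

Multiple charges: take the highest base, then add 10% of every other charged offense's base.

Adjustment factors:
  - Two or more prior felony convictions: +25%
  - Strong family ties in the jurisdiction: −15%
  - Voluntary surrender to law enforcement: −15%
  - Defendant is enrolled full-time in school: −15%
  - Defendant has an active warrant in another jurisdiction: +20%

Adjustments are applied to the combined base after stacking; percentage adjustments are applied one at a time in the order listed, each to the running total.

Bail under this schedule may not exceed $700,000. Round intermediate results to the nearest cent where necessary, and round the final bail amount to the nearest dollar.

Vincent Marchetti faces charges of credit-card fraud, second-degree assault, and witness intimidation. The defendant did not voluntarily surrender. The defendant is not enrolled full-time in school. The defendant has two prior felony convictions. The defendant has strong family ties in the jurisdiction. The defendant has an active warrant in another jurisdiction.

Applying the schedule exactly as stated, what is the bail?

$152,586

Base amounts from the schedule: credit-card fraud $26,750; second-degree assault $70,000; witness intimidation $110,000.
Stacking rule: highest base plus 10% of each additional charge. Highest is witness intimidation at $110,000. Additional: $26,750 × 10% = $2,675; $70,000 × 10% = $7,000. Combined base = $110,000 + $9,675 = $119,675.
Two or more prior felony convictions (+25%): $119,675 × 1.25 = $149,593.75.
Strong family ties in the jurisdiction (−15%): $149,593.75 × 0.85 = $127,154.69.
Defendant has an active warrant in another jurisdiction (+20%): $127,154.69 × 1.2 = $152,585.63.
$152,585.63 is within the $700,000 maximum.
Rounded to the nearest dollar: $152,586.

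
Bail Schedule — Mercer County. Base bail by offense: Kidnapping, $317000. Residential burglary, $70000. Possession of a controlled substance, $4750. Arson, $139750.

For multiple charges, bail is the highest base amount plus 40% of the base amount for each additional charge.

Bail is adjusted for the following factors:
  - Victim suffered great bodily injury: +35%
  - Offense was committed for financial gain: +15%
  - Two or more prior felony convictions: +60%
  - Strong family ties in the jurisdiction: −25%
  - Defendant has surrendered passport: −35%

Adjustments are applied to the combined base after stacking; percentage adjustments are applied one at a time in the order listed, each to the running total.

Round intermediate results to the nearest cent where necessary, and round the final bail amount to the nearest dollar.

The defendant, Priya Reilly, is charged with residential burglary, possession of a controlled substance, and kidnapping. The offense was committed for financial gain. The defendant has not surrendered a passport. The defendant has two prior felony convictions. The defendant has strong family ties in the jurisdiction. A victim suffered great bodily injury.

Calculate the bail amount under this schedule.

Base amounts from the schedule: residential burglary $70000; possession of a controlled substance $4750; kidnapping $317000.
Stacking rule: highest base plus 40% of each additional charge. Highest is kidnapping at $317000. Additional: $70000 × 40% = $28000; $4750 × 40% = $1900. Combined base = $317000 + $29900 = $346900.
Victim suffered great bodily injury (+35%): $346900 × 1.35 = $468315.
Offense was committed for financial gain (+15%): $468315 × 1.15 = $538562.25.
Two or more prior felony convictions (+60%): $538562.25 × 1.6 = $861699.60.
Strong family ties in the jurisdiction (−25%): $861699.60 × 0.75 = $646274.70.
Rounded to the nearest dollar: $646275.

$646275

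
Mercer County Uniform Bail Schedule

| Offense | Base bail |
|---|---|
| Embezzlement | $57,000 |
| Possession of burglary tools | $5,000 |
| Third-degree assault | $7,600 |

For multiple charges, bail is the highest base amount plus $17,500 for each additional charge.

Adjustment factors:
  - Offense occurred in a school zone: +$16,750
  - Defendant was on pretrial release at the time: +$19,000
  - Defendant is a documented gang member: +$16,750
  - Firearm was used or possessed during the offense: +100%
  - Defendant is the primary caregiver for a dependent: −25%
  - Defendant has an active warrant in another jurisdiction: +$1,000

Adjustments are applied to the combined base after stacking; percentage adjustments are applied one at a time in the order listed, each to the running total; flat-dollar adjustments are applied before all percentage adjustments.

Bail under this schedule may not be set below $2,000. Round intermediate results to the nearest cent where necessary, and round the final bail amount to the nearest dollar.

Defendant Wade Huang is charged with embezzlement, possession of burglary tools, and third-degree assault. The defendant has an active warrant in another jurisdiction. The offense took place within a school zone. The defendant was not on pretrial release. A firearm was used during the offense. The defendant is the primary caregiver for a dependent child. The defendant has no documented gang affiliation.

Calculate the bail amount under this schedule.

$164,625

Base amounts from the schedule: embezzlement $57,000; possession of burglary tools $5,000; third-degree assault $7,600.
Stacking rule: highest base plus $17,500 per additional charge. Highest is embezzlement at $57,000; 2 additional charges → +$35,000. Combined base = $92,000.
Offense occurred in a school zone (+$16,750 flat): $92,000 + $16,750 = $108,750.
Defendant has an active warrant in another jurisdiction (+$1,000 flat): $108,750 + $1,000 = $109,750.
Firearm was used or possessed during the offense (+100%): $109,750 × 2 = $219,500.
Defendant is the primary caregiver for a dependent (−25%): $219,500 × 0.75 = $164,625.
$164,625 is at or above the $2,000 minimum.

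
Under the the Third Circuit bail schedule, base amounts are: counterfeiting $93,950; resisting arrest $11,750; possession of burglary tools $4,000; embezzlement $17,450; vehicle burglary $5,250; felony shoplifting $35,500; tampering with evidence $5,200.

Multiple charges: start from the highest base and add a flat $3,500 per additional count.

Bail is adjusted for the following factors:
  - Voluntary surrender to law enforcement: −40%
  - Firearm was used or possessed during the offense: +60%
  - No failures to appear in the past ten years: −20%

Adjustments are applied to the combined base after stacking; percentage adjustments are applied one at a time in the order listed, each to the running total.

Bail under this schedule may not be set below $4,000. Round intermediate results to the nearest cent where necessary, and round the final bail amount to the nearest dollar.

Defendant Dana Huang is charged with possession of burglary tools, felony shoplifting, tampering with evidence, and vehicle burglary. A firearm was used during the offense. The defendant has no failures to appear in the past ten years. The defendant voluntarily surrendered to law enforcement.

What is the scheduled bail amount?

$35,328

Base amounts from the schedule: possession of burglary tools $4,000; felony shoplifting $35,500; tampering with evidence $5,200; vehicle burglary $5,250.
Stacking rule: highest base plus $3,500 per additional charge. Highest is felony shoplifting at $35,500; 3 additional charges → +$10,500. Combined base = $46,000.
Voluntary surrender to law enforcement (−40%): $46,000 × 0.6 = $27,600.
Firearm was used or possessed during the offense (+60%): $27,600 × 1.6 = $44,160.
No failures to appear in the past ten years (−20%): $44,160 × 0.8 = $35,328.
$35,328 is at or above the $4,000 minimum.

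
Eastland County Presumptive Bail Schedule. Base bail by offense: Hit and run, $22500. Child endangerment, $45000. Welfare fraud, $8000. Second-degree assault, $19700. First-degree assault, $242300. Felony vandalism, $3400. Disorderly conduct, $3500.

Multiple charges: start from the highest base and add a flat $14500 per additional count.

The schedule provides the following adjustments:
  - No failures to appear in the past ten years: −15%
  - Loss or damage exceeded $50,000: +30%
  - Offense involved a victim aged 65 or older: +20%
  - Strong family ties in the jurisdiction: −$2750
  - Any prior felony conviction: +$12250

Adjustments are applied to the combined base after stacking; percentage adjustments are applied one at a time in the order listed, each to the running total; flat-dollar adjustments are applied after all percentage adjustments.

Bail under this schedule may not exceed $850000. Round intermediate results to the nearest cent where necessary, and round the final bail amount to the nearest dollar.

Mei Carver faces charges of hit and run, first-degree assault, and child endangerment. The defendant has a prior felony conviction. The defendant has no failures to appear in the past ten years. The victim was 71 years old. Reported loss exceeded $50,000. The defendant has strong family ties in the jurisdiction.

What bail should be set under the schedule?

Base amounts from the schedule: hit and run $22500; first-degree assault $242300; child endangerment $45000.
Stacking rule: highest base plus $14500 per additional charge. Highest is first-degree assault at $242300; 2 additional charges → +$29000. Combined base = $271300.
No failures to appear in the past ten years (−15%): $271300 × 0.85 = $230605.
Loss or damage exceeded $50,000 (+30%): $230605 × 1.3 = $299786.50.
Offense involved a victim aged 65 or older (+20%): $299786.50 × 1.2 = $359743.80.
Strong family ties in the jurisdiction (−$2750 flat): $359743.80 − $2750 = $356993.80.
Any prior felony conviction (+$12250 flat): $356993.80 + $12250 = $369243.80.
$369243.80 is within the $850000 maximum.
Rounded to the nearest dollar: $369244.

$369244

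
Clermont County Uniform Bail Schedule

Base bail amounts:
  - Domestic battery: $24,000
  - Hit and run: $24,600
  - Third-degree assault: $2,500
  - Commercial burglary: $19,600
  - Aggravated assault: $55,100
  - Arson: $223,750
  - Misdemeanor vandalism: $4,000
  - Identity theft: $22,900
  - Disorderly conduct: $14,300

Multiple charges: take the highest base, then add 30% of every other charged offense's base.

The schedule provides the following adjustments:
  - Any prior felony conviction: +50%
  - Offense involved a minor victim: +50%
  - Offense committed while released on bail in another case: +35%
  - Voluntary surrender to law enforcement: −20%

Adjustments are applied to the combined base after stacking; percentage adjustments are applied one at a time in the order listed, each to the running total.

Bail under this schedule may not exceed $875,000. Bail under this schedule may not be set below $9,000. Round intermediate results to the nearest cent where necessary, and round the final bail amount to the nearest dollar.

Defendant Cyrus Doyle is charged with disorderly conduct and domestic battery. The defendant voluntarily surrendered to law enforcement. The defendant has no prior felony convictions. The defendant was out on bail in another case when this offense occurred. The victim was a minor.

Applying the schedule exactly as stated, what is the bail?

$45,830

Base amounts from the schedule: disorderly conduct $14,300; domestic battery $24,000.
Stacking rule: highest base plus 30% of each additional charge. Highest is domestic battery at $24,000. Additional: $14,300 × 30% = $4,290. Combined base = $24,000 + $4,290 = $28,290.
Offense involved a minor victim (+50%): $28,290 × 1.5 = $42,435.
Offense committed while released on bail in another case (+35%): $42,435 × 1.35 = $57,287.25.
Voluntary surrender to law enforcement (−20%): $57,287.25 × 0.8 = $45,829.80.
$45,829.80 is within the $875,000 maximum.
$45,829.80 is at or above the $9,000 minimum.
Rounded to the nearest dollar: $45,830.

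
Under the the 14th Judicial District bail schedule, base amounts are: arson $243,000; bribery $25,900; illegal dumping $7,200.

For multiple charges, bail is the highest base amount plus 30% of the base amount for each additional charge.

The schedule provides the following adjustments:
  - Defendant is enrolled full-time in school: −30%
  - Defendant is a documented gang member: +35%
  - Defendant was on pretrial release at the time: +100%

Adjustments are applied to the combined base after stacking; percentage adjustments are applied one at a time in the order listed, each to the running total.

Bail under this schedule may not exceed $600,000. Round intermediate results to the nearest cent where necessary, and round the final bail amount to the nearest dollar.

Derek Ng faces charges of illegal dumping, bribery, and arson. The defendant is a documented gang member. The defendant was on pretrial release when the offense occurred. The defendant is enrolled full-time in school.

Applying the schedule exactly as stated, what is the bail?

$478,038

Base amounts from the schedule: illegal dumping $7,200; bribery $25,900; arson $243,000.
Stacking rule: highest base plus 30% of each additional charge. Highest is arson at $243,000. Additional: $7,200 × 30% = $2,160; $25,900 × 30% = $7,770. Combined base = $243,000 + $9,930 = $252,930.
Defendant is enrolled full-time in school (−30%): $252,930 × 0.7 = $177,051.
Defendant is a documented gang member (+35%): $177,051 × 1.35 = $239,018.85.
Defendant was on pretrial release at the time (+100%): $239,018.85 × 2 = $478,037.70.
$478,037.70 is within the $600,000 maximum.
Rounded to the nearest dollar: $478,038.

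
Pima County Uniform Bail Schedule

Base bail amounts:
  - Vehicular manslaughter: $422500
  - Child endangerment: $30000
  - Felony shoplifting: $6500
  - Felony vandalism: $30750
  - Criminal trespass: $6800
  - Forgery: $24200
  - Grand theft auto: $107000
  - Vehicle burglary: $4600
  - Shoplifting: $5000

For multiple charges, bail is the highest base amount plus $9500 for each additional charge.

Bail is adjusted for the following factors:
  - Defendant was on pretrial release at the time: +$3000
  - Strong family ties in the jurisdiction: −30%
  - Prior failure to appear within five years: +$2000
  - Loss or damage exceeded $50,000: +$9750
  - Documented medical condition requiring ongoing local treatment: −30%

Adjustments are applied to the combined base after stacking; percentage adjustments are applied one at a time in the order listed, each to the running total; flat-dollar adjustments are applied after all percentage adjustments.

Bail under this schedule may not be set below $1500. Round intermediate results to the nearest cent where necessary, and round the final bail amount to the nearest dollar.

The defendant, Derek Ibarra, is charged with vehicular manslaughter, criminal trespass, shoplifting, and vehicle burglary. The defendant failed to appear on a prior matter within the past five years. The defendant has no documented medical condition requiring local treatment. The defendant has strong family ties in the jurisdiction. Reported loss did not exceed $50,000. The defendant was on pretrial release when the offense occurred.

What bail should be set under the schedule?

Base amounts from the schedule: vehicular manslaughter $422500; criminal trespass $6800; shoplifting $5000; vehicle burglary $4600.
Stacking rule: highest base plus $9500 per additional charge. Highest is vehicular manslaughter at $422500; 3 additional charges → +$28500. Combined base = $451000.
Strong family ties in the jurisdiction (−30%): $451000 × 0.7 = $315700.
Defendant was on pretrial release at the time (+$3000 flat): $315700 + $3000 = $318700.
Prior failure to appear within five years (+$2000 flat): $318700 + $2000 = $320700.
$320700 is at or above the $1500 minimum.

$320700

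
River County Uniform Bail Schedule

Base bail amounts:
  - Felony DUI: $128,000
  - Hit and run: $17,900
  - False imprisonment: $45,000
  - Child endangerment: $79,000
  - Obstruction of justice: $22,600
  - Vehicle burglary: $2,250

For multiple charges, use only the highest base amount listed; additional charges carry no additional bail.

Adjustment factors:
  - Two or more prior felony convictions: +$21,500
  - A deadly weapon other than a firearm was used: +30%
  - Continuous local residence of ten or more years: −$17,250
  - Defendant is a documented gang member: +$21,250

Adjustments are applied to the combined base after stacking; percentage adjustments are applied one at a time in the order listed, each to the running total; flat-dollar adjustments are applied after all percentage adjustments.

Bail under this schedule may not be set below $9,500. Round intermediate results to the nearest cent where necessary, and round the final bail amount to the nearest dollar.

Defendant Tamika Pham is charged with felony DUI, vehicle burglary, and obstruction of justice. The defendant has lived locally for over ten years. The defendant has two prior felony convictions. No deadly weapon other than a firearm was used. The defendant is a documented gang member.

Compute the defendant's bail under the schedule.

Base amounts from the schedule: felony DUI $128,000; vehicle burglary $2,250; obstruction of justice $22,600.
Stacking rule: use the highest base only. Highest is felony DUI at $128,000. Combined base = $128,000.
Two or more prior felony convictions (+$21,500 flat): $128,000 + $21,500 = $149,500.
Continuous local residence of ten or more years (−$17,250 flat): $149,500 − $17,250 = $132,250.
Defendant is a documented gang member (+$21,250 flat): $132,250 + $21,250 = $153,500.
$153,500 is at or above the $9,500 minimum.

$153,500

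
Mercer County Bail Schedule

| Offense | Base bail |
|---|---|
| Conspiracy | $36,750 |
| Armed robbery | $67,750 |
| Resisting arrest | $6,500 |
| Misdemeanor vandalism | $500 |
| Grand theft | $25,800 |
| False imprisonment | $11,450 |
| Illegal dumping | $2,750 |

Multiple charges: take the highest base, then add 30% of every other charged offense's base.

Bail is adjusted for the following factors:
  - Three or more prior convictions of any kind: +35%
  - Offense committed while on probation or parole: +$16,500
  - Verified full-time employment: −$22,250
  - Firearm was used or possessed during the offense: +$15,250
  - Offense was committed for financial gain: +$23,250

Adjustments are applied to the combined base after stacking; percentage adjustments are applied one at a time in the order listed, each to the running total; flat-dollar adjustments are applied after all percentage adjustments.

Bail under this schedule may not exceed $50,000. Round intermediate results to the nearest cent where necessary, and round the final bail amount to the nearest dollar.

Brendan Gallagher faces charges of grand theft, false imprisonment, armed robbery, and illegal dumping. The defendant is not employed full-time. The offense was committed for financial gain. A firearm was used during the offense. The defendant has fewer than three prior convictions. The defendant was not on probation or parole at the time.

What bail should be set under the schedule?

Base amounts from the schedule: grand theft $25,800; false imprisonment $11,450; armed robbery $67,750; illegal dumping $2,750.
Stacking rule: highest base plus 30% of each additional charge. Highest is armed robbery at $67,750. Additional: $25,800 × 30% = $7,740; $11,450 × 30% = $3,435; $2,750 × 30% = $825. Combined base = $67,750 + $12,000 = $79,750.
Firearm was used or possessed during the offense (+$15,250 flat): $79,750 + $15,250 = $95,000.
Offense was committed for financial gain (+$23,250 flat): $95,000 + $23,250 = $118,250.
Result $118,250 exceeds the maximum of $50,000; bail is capped at $50,000.

$50,000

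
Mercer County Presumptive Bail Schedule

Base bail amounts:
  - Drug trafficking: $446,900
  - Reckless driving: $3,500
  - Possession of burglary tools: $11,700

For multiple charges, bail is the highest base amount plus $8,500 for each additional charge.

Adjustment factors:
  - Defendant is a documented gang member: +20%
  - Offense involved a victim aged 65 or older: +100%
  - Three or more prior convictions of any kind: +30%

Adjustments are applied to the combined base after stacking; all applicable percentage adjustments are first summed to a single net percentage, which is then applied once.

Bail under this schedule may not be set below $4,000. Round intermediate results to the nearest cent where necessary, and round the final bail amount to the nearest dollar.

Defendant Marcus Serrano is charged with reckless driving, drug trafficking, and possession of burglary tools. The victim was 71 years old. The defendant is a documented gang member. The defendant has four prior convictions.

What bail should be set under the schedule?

Base amounts from the schedule: reckless driving $3,500; drug trafficking $446,900; possession of burglary tools $11,700.
Stacking rule: highest base plus $8,500 per additional charge. Highest is drug trafficking at $446,900; 2 additional charges → +$17,000. Combined base = $463,900.
Net percentage adjustment: +20% +100% +30% = +150%. $463,900 × 2.5 = $1,159,750.
$1,159,750 is at or above the $4,000 minimum.

$1,159,750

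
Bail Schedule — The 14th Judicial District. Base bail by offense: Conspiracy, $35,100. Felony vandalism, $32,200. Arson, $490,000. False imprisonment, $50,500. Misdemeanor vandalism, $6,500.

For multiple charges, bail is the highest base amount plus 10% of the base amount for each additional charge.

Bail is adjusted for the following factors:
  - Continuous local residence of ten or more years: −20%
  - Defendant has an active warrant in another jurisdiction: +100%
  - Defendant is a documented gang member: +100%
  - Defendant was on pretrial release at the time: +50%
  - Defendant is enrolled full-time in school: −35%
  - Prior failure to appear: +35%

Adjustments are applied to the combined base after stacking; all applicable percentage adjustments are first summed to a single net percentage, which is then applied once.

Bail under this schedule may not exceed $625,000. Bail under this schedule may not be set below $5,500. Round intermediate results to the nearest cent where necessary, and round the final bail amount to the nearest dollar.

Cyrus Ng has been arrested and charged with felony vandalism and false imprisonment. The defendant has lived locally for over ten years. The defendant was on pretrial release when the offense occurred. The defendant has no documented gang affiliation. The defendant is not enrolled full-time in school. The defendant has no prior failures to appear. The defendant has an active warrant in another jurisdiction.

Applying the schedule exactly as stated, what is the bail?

Base amounts from the schedule: felony vandalism $32,200; false imprisonment $50,500.
Stacking rule: highest base plus 10% of each additional charge. Highest is false imprisonment at $50,500. Additional: $32,200 × 10% = $3,220. Combined base = $50,500 + $3,220 = $53,720.
Net percentage adjustment: −20% +100% +50% = +130%. $53,720 × 2.3 = $123,556.
$123,556 is within the $625,000 maximum.
$123,556 is at or above the $5,500 minimum.

$123,556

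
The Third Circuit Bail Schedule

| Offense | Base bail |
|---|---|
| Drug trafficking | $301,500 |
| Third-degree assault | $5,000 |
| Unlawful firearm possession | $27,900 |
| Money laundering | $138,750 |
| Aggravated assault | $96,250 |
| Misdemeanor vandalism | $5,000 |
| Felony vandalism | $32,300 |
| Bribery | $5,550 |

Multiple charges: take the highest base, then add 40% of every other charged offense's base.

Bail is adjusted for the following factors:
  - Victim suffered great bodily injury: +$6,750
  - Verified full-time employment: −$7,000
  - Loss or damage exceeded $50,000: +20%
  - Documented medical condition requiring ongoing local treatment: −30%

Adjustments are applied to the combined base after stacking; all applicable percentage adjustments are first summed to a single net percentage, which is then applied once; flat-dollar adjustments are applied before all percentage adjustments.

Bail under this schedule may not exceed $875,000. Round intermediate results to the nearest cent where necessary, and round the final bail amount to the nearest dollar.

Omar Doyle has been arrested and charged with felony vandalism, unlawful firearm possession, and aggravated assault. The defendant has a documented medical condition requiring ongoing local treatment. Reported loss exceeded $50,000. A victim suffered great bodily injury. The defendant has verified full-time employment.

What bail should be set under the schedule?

$108,072

Base amounts from the schedule: felony vandalism $32,300; unlawful firearm possession $27,900; aggravated assault $96,250.
Stacking rule: highest base plus 40% of each additional charge. Highest is aggravated assault at $96,250. Additional: $32,300 × 40% = $12,920; $27,900 × 40% = $11,160. Combined base = $96,250 + $24,080 = $120,330.
Victim suffered great bodily injury (+$6,750 flat): $120,330 + $6,750 = $127,080.
Verified full-time employment (−$7,000 flat): $127,080 − $7,000 = $120,080.
Net percentage adjustment: +20% −30% = −10%. $120,080 × 0.9 = $108,072.
$108,072 is within the $875,000 maximum.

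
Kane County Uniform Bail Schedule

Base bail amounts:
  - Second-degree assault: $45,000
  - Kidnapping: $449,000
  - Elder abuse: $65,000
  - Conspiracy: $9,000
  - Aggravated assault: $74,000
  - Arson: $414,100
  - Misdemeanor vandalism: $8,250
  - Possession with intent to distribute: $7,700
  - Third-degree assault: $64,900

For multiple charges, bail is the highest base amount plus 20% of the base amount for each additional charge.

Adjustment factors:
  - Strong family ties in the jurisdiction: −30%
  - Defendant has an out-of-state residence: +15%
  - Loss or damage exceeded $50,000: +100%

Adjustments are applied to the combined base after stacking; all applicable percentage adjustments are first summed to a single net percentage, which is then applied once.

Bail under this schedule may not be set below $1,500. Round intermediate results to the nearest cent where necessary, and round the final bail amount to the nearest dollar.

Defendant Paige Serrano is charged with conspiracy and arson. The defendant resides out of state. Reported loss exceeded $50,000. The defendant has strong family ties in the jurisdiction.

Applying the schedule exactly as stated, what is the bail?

$769,415

Base amounts from the schedule: conspiracy $9,000; arson $414,100.
Stacking rule: highest base plus 20% of each additional charge. Highest is arson at $414,100. Additional: $9,000 × 20% = $1,800. Combined base = $414,100 + $1,800 = $415,900.
Net percentage adjustment: −30% +15% +100% = +85%. $415,900 × 1.85 = $769,415.
$769,415 is at or above the $1,500 minimum.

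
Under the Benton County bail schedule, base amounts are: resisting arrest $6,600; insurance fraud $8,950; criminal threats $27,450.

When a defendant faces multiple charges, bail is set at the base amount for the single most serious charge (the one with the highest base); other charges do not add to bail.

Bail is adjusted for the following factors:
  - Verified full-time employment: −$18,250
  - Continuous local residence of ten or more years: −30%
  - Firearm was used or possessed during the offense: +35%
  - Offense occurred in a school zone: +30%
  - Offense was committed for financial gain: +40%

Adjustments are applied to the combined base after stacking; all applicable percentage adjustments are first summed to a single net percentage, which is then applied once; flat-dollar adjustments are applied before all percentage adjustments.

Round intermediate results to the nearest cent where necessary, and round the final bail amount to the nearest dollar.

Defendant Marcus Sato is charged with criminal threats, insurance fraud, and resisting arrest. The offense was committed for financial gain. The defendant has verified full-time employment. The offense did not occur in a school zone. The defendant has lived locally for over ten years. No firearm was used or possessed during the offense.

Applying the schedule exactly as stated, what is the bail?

Base amounts from the schedule: criminal threats $27,450; insurance fraud $8,950; resisting arrest $6,600.
Stacking rule: use the highest base only. Highest is criminal threats at $27,450. Combined base = $27,450.
Verified full-time employment (−$18,250 flat): $27,450 − $18,250 = $9,200.
Net percentage adjustment: −30% +40% = +10%. $9,200 × 1.1 = $10,120.

$10,120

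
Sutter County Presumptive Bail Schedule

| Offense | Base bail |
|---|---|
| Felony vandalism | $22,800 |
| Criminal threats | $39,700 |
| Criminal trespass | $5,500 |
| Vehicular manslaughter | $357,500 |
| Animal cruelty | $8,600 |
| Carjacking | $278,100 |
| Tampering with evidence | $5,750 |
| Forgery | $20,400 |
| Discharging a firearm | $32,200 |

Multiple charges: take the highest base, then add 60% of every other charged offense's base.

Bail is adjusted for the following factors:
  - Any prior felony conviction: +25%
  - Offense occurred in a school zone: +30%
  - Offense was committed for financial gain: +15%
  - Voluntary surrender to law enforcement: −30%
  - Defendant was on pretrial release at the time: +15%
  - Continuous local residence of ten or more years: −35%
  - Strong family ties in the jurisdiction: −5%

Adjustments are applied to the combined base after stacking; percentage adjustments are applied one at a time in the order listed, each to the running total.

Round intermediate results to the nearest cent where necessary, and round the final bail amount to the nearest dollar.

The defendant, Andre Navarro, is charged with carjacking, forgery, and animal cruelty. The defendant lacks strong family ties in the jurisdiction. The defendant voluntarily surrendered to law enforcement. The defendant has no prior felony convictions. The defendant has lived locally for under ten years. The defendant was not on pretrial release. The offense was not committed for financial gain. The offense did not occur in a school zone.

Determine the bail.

$206,850

Base amounts from the schedule: carjacking $278,100; forgery $20,400; animal cruelty $8,600.
Stacking rule: highest base plus 60% of each additional charge. Highest is carjacking at $278,100. Additional: $20,400 × 60% = $12,240; $8,600 × 60% = $5,160. Combined base = $278,100 + $17,400 = $295,500.
Voluntary surrender to law enforcement (−30%): $295,500 × 0.7 = $206,850.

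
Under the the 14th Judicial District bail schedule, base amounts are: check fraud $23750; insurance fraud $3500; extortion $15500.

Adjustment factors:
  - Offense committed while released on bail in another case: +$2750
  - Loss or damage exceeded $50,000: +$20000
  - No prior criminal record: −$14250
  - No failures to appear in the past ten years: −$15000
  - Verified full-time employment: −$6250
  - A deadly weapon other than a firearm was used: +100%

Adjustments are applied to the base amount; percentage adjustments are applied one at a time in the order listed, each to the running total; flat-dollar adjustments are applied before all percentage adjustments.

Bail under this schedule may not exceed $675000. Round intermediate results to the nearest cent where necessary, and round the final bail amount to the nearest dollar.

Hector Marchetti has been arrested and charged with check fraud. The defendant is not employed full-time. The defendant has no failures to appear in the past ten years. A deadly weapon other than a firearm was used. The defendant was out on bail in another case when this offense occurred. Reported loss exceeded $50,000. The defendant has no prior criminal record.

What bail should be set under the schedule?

Base amounts from the schedule: check fraud $23750.
Single charge. Combined base = $23750.
Offense committed while released on bail in another case (+$2750 flat): $23750 + $2750 = $26500.
Loss or damage exceeded $50,000 (+$20000 flat): $26500 + $20000 = $46500.
No prior criminal record (−$14250 flat): $46500 − $14250 = $32250.
No failures to appear in the past ten years (−$15000 flat): $32250 − $15000 = $17250.
A deadly weapon other than a firearm was used (+100%): $17250 × 2 = $34500.
$34500 is within the $675000 maximum.

$34500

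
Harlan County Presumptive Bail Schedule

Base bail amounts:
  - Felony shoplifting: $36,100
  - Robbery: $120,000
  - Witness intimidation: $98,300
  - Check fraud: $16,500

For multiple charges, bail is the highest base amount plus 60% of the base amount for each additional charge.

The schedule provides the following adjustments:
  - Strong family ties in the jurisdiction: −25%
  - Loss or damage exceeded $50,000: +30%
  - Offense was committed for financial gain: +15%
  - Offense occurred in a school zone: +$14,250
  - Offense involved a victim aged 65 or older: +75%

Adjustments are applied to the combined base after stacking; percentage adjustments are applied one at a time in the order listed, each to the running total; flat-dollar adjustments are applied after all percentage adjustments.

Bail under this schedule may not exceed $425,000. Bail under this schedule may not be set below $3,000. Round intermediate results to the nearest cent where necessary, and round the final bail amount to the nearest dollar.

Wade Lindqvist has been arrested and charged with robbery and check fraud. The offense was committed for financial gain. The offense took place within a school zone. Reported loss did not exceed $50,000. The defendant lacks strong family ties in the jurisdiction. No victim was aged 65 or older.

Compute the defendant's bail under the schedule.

$163,635

Base amounts from the schedule: robbery $120,000; check fraud $16,500.
Stacking rule: highest base plus 60% of each additional charge. Highest is robbery at $120,000. Additional: $16,500 × 60% = $9,900. Combined base = $120,000 + $9,900 = $129,900.
Offense was committed for financial gain (+15%): $129,900 × 1.15 = $149,385.
Offense occurred in a school zone (+$14,250 flat): $149,385 + $14,250 = $163,635.
$163,635 is within the $425,000 maximum.
$163,635 is at or above the $3,000 minimum.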